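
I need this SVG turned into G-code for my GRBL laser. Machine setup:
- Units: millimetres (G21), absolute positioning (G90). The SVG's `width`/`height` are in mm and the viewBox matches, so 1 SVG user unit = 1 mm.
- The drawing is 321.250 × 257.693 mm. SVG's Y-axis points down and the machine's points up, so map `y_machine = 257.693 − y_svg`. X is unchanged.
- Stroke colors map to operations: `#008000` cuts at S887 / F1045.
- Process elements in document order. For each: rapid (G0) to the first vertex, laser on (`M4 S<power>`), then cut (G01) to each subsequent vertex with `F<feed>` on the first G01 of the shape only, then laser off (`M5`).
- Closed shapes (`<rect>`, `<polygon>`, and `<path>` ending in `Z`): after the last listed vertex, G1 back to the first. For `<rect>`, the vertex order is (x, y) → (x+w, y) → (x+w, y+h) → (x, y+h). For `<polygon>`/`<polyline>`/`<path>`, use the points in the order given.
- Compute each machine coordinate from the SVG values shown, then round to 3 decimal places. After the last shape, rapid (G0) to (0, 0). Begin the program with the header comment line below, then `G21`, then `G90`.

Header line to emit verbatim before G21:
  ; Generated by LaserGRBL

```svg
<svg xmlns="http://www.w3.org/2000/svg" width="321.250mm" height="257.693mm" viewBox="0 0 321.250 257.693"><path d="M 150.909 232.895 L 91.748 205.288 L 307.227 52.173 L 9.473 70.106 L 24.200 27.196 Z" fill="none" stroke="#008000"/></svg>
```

1 u = 1 mm; y_m = 257.693 − y.

[1] `<path>` closed polygon, #008000→cut S887 F1045: (150.909,24.798) → (91.748,52.405) → (307.227,205.520) → (9.473,187.587) → (24.200,230.497) → (150.909,24.798) (closed)

; Generated by LaserGRBL
G21
G90
G0 X150.909 Y24.798
M4 S887
G01 X91.748 Y52.405 F1045
G01 X307.227 Y205.520
G01 X9.473 Y187.587
G01 X24.200 Y230.497
G01 X150.909 Y24.798
M5
G0 X0.000 Y0.000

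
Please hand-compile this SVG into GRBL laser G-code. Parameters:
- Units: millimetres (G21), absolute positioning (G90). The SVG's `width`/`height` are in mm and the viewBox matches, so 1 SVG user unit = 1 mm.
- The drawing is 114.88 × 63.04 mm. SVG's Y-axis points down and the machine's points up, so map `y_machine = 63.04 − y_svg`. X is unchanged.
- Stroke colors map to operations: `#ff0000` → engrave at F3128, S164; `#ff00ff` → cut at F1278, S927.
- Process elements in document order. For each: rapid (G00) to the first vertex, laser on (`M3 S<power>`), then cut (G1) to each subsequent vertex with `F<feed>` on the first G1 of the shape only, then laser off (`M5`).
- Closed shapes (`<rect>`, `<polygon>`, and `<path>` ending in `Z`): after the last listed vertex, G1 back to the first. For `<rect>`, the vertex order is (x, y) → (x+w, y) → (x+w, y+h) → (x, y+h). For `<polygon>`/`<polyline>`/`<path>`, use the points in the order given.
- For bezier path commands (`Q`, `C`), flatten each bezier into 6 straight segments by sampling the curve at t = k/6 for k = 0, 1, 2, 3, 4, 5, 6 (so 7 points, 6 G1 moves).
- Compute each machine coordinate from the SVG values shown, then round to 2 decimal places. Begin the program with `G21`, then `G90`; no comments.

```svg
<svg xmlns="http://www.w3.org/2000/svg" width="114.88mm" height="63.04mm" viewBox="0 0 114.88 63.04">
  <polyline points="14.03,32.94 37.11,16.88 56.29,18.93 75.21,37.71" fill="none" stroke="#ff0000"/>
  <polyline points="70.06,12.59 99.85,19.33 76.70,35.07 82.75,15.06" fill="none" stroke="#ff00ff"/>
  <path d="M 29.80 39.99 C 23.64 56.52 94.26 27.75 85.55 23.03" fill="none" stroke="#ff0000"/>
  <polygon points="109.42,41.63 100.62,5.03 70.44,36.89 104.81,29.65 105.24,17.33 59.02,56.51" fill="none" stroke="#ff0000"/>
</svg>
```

G21
G90
G00 X14.03 Y30.10
M3 S164
G1 X37.11 Y46.16 F3128
G1 X56.29 Y44.11
G1 X75.21 Y25.33
M5
G00 X70.06 Y50.45
M3 S927
G1 X99.85 Y43.71 F1278
G1 X76.70 Y27.97
G1 X82.75 Y47.98
M5
G00 X29.80 Y23.05
M3 S164
G1 X32.40 Y18.24 F3128
G1 X43.45 Y19.05
G1 X58.63 Y23.56
G1 X73.60 Y29.84
G1 X84.02 Y35.97
G1 X85.55 Y40.01
M5
G00 X109.42 Y21.41
M3 S164
G1 X100.62 Y58.01 F3128
G1 X70.44 Y26.15
G1 X104.81 Y33.39
G1 X105.24 Y45.71
G1 X59.02 Y6.53
G1 X109.42 Y21.41
M5

1 u = 1 mm; y_m = 63.04 − y.

[1] `<polyline>` open polyline, #ff0000→engrave S164 F3128: (14.03,30.10) → (37.11,46.16) → (56.29,44.11) → (75.21,25.33)

[2] `<polyline>` open polyline, #ff00ff→cut S927 F1278: (70.06,50.45) → (99.85,43.71) → (76.70,27.97) → (82.75,47.98)

[3] `<path>` cubic bezier, #ff0000→engrave S164 F3128: (29.80,23.05) → (32.40,18.24) → (43.45,19.05) → (58.63,23.56) → (73.60,29.84) → (84.02,35.97) → (85.55,40.01)

[4] `<polygon>` closed polygon, #ff0000→engrave S164 F3128: (109.42,21.41) → (100.62,58.01) → (70.44,26.15) → (104.81,33.39) → (105.24,45.71) → (59.02,6.53) → (109.42,21.41) (closed)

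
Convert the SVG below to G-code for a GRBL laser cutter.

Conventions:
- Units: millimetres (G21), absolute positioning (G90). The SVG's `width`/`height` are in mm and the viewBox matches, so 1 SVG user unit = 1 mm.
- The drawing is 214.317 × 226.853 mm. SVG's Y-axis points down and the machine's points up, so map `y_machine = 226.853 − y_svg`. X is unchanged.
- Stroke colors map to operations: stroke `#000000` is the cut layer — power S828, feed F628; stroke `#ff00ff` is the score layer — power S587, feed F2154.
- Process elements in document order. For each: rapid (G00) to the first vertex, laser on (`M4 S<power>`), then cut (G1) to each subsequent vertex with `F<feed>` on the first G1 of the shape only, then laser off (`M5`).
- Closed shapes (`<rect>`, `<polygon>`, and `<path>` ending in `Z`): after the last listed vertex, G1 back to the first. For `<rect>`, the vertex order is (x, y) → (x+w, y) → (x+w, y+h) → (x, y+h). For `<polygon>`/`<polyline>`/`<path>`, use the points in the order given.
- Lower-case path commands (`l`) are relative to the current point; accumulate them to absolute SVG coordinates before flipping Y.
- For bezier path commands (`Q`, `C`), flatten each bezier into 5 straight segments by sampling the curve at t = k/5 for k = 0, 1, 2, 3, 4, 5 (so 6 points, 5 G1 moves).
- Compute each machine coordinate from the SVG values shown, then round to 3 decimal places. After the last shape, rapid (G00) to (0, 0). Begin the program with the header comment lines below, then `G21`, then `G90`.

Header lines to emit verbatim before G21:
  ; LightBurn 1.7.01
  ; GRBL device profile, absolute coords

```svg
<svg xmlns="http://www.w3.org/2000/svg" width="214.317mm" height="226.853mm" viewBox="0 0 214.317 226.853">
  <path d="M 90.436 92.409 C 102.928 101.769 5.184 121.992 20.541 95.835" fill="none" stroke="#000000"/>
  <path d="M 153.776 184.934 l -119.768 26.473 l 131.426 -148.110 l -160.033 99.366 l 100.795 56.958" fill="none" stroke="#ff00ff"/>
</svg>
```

viewBox `0 0 214.317 226.853` with mm width/height → 1 unit = 1 mm. Flip: y_m = 226.853 − y_svg.

**Shape 1** — `<path>` cubic bezier, stroke `#000000` → cut (S828, F628). Control points (SVG): P0=(90.436,92.409), P1=(102.928,101.769), P2=(5.184,121.992), P3=(20.541,95.835); sampled at t=k/5. Machine vertices: (90.436,134.444) → (86.490,127.982) → (66.807,121.661) → (42.108,118.228) → (23.112,120.431) → (20.541,131.018). Open path.

**Shape 2** — `<path>` open polyline, stroke `#ff00ff` → score (S587, F2154). Machine vertices: (153.776,41.919) → (34.008,15.446) → (165.434,163.556) → (5.401,64.190) → (106.196,7.232). Open path.

; LightBurn 1.7.01
; GRBL device profile, absolute coords
G21
G90
G00 X90.436 Y134.444
M4 S828
G1 X86.490 Y127.982 F628
G1 X66.807 Y121.661
G1 X42.108 Y118.228
G1 X23.112 Y120.431
G1 X20.541 Y131.018
M5
G00 X153.776 Y41.919
M4 S587
G1 X34.008 Y15.446 F2154
G1 X165.434 Y163.556
G1 X5.401 Y64.190
G1 X106.196 Y7.232
M5
G00 X0.000 Y0.000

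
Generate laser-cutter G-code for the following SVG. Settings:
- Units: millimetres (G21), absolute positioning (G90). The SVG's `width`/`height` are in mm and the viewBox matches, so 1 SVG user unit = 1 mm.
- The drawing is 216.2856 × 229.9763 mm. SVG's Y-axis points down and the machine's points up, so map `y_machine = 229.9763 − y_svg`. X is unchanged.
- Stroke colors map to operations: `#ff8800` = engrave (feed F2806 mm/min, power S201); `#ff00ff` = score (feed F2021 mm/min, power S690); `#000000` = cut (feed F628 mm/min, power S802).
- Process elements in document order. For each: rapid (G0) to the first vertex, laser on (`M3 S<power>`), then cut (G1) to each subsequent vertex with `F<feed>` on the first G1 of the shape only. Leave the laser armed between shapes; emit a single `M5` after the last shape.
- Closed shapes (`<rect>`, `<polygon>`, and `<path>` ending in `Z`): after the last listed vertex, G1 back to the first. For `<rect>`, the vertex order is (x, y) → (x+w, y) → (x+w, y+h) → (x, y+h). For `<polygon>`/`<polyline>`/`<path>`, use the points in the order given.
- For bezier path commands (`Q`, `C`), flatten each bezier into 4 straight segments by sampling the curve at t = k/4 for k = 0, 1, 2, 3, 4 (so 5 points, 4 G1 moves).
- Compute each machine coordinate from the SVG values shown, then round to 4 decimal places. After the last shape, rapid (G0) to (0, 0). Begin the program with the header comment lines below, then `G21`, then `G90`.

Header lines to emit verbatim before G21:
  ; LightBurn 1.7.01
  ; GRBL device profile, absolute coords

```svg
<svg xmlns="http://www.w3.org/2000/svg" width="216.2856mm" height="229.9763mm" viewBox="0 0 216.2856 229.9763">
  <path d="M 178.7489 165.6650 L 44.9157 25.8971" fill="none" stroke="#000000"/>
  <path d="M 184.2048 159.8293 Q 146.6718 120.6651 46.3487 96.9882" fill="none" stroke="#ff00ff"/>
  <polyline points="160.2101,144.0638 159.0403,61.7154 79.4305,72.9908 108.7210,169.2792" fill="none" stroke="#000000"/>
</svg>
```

; LightBurn 1.7.01
; GRBL device profile, absolute coords
G21
G90
G0 X178.7489 Y64.3113
M3 S802
G1 X44.9157 Y204.0792 F628
G0 X184.2048 Y70.1470
M3 S690
G1 X161.5139 Y88.7611 F2021
G1 X130.9743 Y105.4394
G1 X92.5859 Y120.1817
G1 X46.3487 Y132.9881
G0 X160.2101 Y85.9125
M3 S802
G1 X159.0403 Y168.2609 F628
G1 X79.4305 Y156.9855
G1 X108.7210 Y60.6971
M5
G0 X0.0000 Y0.0000

1 u = 1 mm; y_m = 229.9763 − y.

[1] `<path>` line segment, #000000→cut S802 F628: (178.7489,64.3113) → (44.9157,204.0792)

[2] `<path>` quadratic bezier, #ff00ff→score S690 F2021: (184.2048,70.1470) → (161.5139,88.7611) → (130.9743,105.4394) → (92.5859,120.1817) → (46.3487,132.9881)

[3] `<polyline>` open polyline, #000000→cut S802 F628: (160.2101,85.9125) → (159.0403,168.2609) → (79.4305,156.9855) → (108.7210,60.6971)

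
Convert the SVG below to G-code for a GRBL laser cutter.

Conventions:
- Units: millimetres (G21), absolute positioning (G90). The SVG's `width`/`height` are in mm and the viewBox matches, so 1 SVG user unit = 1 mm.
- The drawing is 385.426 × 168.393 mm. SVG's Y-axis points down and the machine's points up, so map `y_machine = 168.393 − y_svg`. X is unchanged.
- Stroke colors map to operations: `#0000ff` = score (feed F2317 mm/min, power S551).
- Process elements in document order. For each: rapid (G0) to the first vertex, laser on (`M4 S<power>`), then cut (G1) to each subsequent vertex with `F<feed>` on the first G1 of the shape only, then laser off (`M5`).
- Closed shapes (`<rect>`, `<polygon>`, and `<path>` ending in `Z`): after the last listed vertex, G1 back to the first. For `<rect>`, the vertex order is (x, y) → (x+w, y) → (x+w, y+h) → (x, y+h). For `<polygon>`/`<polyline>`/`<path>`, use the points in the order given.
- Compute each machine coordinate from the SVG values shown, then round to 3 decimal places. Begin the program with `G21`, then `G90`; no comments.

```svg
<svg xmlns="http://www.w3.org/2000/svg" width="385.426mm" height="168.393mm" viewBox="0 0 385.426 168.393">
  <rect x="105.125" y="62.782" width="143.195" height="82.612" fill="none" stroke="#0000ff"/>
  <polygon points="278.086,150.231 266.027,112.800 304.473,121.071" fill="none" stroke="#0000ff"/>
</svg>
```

G21
G90
G0 X105.125 Y105.611
M4 S551
G1 X248.320 Y105.611 F2317
G1 X248.320 Y22.999
G1 X105.125 Y22.999
G1 X105.125 Y105.611
M5
G0 X278.086 Y18.162
M4 S551
G1 X266.027 Y55.593 F2317
G1 X304.473 Y47.322
G1 X278.086 Y18.162
M5

Since the viewBox matches the mm dimensions, user units are millimetres directly. The only transform is the Y-flip y_m = 168.393 − y_svg.

Shape 1 is a rectangle drawn with `<rect>`. Its stroke #0000ff means score at S551, F2317. After flipping Y the toolpath is (105.125,105.611) → (248.320,105.611) → (248.320,22.999) → (105.125,22.999) → (105.125,105.611), returning to the start.

Shape 2 is a regular polygon drawn with `<polygon>`. Its stroke #0000ff means score at S551, F2317. After flipping Y the toolpath is (278.086,18.162) → (266.027,55.593) → (304.473,47.322) → (278.086,18.162), returning to the start.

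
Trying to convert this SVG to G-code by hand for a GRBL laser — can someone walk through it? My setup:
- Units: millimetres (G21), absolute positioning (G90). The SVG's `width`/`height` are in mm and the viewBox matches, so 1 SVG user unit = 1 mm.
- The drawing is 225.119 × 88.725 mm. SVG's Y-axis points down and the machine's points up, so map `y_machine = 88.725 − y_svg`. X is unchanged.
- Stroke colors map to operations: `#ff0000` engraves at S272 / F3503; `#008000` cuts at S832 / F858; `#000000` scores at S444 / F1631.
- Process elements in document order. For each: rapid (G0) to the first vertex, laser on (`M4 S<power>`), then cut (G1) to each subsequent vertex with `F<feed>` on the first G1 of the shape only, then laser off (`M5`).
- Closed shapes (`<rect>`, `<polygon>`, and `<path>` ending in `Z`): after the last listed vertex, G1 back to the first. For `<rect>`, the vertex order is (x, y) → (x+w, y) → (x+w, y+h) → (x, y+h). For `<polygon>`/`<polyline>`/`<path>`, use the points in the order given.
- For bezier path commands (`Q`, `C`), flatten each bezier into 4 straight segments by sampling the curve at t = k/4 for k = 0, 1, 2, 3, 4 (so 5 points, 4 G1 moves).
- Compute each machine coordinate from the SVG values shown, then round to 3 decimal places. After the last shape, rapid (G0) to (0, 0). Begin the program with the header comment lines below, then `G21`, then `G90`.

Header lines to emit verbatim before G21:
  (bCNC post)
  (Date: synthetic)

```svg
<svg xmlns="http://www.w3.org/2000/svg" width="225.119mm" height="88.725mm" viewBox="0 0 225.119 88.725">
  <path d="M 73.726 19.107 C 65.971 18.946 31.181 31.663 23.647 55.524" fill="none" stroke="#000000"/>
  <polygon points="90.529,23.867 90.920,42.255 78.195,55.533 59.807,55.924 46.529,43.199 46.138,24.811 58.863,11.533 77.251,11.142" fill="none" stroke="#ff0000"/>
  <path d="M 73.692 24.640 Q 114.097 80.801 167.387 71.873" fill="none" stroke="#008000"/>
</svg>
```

(bCNC post)
(Date: synthetic)
G21
G90
G0 X73.726 Y69.618
M4 S444
G1 X63.689 Y67.351 F1631
G1 X48.604 Y60.418
G1 X33.560 Y48.980
G1 X23.647 Y33.201
M5
G0 X90.529 Y64.858
M4 S272
G1 X90.920 Y46.470 F3503
G1 X78.195 Y33.192
G1 X59.807 Y32.801
G1 X46.529 Y45.526
G1 X46.138 Y63.914
G1 X58.863 Y77.192
G1 X77.251 Y77.583
G1 X90.529 Y64.858
M5
G0 X73.692 Y64.085
M4 S832
G1 X94.700 Y40.073 F858
G1 X117.318 Y24.196
G1 X141.547 Y16.456
G1 X167.387 Y16.852
M5
G0 X0.000 Y0.000

1 u = 1 mm; y_m = 88.725 − y.

[1] `<path>` cubic bezier, #000000→score S444 F1631: (73.726,69.618) → (63.689,67.351) → (48.604,60.418) → (33.560,48.980) → (23.647,33.201)

[2] `<polygon>` regular polygon, #ff0000→engrave S272 F3503: (90.529,64.858) → (90.920,46.470) → (78.195,33.192) → (59.807,32.801) → (46.529,45.526) → (46.138,63.914) → (58.863,77.192) → (77.251,77.583) → (90.529,64.858) (closed)

[3] `<path>` quadratic bezier, #008000→cut S832 F858: (73.692,64.085) → (94.700,40.073) → (117.318,24.196) → (141.547,16.456) → (167.387,16.852)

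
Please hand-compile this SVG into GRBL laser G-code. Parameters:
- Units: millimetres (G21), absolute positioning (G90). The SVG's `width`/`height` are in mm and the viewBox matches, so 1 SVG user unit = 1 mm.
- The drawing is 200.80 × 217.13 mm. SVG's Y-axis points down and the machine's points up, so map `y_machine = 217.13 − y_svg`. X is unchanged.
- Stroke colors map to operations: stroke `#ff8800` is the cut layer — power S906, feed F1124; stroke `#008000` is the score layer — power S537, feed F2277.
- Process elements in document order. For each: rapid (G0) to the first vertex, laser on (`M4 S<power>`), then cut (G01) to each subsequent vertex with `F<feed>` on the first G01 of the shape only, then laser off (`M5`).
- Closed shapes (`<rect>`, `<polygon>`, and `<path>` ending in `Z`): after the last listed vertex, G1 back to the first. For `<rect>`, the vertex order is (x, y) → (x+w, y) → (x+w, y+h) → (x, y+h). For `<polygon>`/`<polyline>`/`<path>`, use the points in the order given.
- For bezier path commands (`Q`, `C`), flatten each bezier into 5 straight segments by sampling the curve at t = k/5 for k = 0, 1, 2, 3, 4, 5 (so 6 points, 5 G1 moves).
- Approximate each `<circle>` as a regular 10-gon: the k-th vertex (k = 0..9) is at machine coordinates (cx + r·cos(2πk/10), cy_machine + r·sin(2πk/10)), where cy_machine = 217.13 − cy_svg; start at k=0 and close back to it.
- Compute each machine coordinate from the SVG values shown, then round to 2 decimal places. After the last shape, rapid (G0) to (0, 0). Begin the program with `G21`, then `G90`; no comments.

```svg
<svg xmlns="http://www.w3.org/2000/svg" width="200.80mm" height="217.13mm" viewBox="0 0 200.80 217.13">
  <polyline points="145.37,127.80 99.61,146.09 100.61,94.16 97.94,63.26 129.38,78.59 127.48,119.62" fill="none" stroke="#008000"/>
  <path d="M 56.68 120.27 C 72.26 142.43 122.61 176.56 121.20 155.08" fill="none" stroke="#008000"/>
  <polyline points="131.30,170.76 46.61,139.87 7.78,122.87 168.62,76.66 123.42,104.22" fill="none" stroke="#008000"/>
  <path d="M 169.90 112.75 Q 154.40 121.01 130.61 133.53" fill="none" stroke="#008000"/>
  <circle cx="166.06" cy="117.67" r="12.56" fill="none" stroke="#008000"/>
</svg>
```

viewBox `0 0 200.80 217.13` with mm width/height → 1 unit = 1 mm. Flip: y_m = 217.13 − y_svg.

**Shape 1** — `<polyline>` open polyline, stroke `#008000` → score (S537, F2277). Machine vertices: (145.37,89.33) → (99.61,71.04) → (100.61,122.97) → (97.94,153.87) → (129.38,138.54) → (127.48,97.51). Open path.

**Shape 2** — `<path>` cubic bezier, stroke `#008000` → score (S537, F2277). Control points (SVG): P0=(56.68,120.27), P1=(72.26,142.43), P2=(122.61,176.56), P3=(121.20,155.08); sampled at t=k/5. Machine vertices: (56.68,96.86) → (69.51,82.67) → (86.53,68.85) → (103.59,58.64) → (116.53,55.29) → (121.20,62.05). Open path.

**Shape 3** — `<polyline>` open polyline, stroke `#008000` → score (S537, F2277). Machine vertices: (131.30,46.37) → (46.61,77.26) → (7.78,94.26) → (168.62,140.47) → (123.42,112.91). Open path.

**Shape 4** — `<path>` quadratic bezier, stroke `#008000` → score (S537, F2277). Control points (SVG): P0=(169.90,112.75), P1=(154.40,121.01), P2=(130.61,133.53); sampled at t=k/5. Machine vertices: (169.90,104.38) → (163.37,100.91) → (156.17,97.09) → (148.32,92.93) → (139.79,88.44) → (130.61,83.60). Open path.

**Shape 5** — `<circle>` circle, stroke `#008000` → score (S537, F2277). Machine vertices: (178.62,99.46) → (176.22,106.84) → (169.94,111.41) → (162.18,111.41) → (155.90,106.84) → (153.50,99.46) → (155.90,92.08) → (162.18,87.51) → (169.94,87.51) → (176.22,92.08) → (178.62,99.46). Closed: final G1 returns to the first vertex.

G21
G90
G0 X145.37 Y89.33
M4 S537
G01 X99.61 Y71.04 F2277
G01 X100.61 Y122.97
G01 X97.94 Y153.87
G01 X129.38 Y138.54
G01 X127.48 Y97.51
M5
G0 X56.68 Y96.86
M4 S537
G01 X69.51 Y82.67 F2277
G01 X86.53 Y68.85
G01 X103.59 Y58.64
G01 X116.53 Y55.29
G01 X121.20 Y62.05
M5
G0 X131.30 Y46.37
M4 S537
G01 X46.61 Y77.26 F2277
G01 X7.78 Y94.26
G01 X168.62 Y140.47
G01 X123.42 Y112.91
M5
G0 X169.90 Y104.38
M4 S537
G01 X163.37 Y100.91 F2277
G01 X156.17 Y97.09
G01 X148.32 Y92.93
G01 X139.79 Y88.44
G01 X130.61 Y83.60
M5
G0 X178.62 Y99.46
M4 S537
G01 X176.22 Y106.84 F2277
G01 X169.94 Y111.41
G01 X162.18 Y111.41
G01 X155.90 Y106.84
G01 X153.50 Y99.46
G01 X155.90 Y92.08
G01 X162.18 Y87.51
G01 X169.94 Y87.51
G01 X176.22 Y92.08
G01 X178.62 Y99.46
M5
G0 X0.00 Y0.00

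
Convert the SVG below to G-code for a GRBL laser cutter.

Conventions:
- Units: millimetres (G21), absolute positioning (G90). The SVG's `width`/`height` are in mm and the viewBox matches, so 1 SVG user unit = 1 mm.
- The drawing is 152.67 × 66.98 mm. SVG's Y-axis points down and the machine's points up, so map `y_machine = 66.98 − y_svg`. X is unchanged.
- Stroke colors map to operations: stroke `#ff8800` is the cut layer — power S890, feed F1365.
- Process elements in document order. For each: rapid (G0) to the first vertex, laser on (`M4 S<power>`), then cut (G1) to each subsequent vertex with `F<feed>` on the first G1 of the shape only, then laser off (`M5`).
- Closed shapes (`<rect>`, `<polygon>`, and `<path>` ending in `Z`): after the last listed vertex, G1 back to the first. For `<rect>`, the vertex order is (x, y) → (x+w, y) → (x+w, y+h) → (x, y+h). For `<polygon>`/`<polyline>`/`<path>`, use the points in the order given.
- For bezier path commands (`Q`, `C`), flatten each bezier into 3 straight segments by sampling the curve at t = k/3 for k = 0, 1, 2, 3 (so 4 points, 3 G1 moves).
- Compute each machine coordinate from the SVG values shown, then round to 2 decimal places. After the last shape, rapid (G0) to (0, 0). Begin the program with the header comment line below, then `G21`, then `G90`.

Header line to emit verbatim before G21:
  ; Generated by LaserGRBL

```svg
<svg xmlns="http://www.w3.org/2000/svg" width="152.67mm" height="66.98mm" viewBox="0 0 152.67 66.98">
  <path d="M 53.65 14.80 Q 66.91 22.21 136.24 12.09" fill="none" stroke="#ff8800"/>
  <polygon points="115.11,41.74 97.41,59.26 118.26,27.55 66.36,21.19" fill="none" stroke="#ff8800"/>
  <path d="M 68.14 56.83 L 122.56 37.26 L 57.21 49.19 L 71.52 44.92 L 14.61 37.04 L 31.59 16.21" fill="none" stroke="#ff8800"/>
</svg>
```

1 u = 1 mm; y_m = 66.98 − y.

[1] `<path>` quadratic bezier, #ff8800→cut S890 F1365: (53.65,52.18) → (68.72,49.19) → (96.25,50.09) → (136.24,54.89)

[2] `<polygon>` closed polygon, #ff8800→cut S890 F1365: (115.11,25.24) → (97.41,7.72) → (118.26,39.43) → (66.36,45.79) → (115.11,25.24) (closed)

[3] `<path>` open polyline, #ff8800→cut S890 F1365: (68.14,10.15) → (122.56,29.72) → (57.21,17.79) → (71.52,22.06) → (14.61,29.94) → (31.59,50.77)

; Generated by LaserGRBL
G21
G90
G0 X53.65 Y52.18
M4 S890
G1 X68.72 Y49.19 F1365
G1 X96.25 Y50.09
G1 X136.24 Y54.89
M5
G0 X115.11 Y25.24
M4 S890
G1 X97.41 Y7.72 F1365
G1 X118.26 Y39.43
G1 X66.36 Y45.79
G1 X115.11 Y25.24
M5
G0 X68.14 Y10.15
M4 S890
G1 X122.56 Y29.72 F1365
G1 X57.21 Y17.79
G1 X71.52 Y22.06
G1 X14.61 Y29.94
G1 X31.59 Y50.77
M5
G0 X0.00 Y0.00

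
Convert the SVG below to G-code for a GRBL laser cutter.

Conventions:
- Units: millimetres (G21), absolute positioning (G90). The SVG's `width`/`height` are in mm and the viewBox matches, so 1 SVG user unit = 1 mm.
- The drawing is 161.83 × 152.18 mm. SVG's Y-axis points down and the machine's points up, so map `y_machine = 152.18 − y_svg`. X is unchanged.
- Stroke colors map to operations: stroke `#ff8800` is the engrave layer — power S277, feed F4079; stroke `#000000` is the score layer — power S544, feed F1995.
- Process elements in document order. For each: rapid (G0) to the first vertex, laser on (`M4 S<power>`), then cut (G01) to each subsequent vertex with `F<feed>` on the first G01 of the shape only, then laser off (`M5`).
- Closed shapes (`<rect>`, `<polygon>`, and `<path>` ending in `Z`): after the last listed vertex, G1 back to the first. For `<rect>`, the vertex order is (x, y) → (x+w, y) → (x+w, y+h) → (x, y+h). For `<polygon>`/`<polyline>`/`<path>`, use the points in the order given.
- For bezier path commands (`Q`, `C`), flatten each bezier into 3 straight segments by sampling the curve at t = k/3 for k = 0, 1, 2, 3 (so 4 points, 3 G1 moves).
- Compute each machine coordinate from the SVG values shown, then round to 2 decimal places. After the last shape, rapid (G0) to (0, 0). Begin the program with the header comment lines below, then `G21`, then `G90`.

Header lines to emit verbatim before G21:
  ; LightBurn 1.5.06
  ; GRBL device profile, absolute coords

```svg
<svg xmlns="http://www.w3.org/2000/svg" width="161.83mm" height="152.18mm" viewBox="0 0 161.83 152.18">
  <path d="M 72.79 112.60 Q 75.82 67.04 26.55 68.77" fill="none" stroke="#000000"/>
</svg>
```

; LightBurn 1.5.06
; GRBL device profile, absolute coords
G21
G90
G0 X72.79 Y39.58
M4 S544
G01 X69.00 Y64.70 F1995
G01 X53.59 Y79.31
G01 X26.55 Y83.41
M5
G0 X0.00 Y0.00

Since the viewBox matches the mm dimensions, user units are millimetres directly. The only transform is the Y-flip y_m = 152.18 − y_svg.

Shape 1 is a quadratic bezier drawn with `<path>`. Its stroke #000000 means score at S544, F1995. After flipping Y the toolpath is (72.79,39.58) → (69.00,64.70) → (53.59,79.31) → (26.55,83.41).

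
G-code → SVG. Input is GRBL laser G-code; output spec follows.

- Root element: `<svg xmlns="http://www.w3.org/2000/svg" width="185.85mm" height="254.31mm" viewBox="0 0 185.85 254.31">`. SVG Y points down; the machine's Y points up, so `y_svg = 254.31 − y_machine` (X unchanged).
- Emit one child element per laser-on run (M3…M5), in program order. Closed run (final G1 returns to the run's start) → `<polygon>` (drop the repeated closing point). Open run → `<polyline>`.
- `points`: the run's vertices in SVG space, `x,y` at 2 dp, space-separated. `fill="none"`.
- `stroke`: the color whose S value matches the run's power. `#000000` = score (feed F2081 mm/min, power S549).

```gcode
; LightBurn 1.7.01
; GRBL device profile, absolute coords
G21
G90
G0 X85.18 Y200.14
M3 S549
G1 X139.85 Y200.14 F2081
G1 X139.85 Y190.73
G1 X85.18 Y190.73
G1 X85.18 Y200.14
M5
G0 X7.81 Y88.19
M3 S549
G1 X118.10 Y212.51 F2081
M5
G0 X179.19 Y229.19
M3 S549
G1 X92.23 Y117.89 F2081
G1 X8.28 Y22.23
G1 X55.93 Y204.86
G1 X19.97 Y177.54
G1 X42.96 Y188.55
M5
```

y_svg = 254.31 − y_m. Every run uses S549, so all elements get stroke `#000000` (score).

[1] closed run; points: 85.18,54.17 139.85,54.17 139.85,63.58 85.18,63.58

[2] open run; points: 7.81,166.12 118.10,41.80

[3] open run; points: 179.19,25.12 92.23,136.42 8.28,232.08 55.93,49.45 19.97,76.77 42.96,65.76

<svg xmlns="http://www.w3.org/2000/svg" width="185.85mm" height="254.31mm" viewBox="0 0 185.85 254.31">
  <polygon points="85.18,54.17 139.85,54.17 139.85,63.58 85.18,63.58" fill="none" stroke="#000000"/>
  <polyline points="7.81,166.12 118.10,41.80" fill="none" stroke="#000000"/>
  <polyline points="179.19,25.12 92.23,136.42 8.28,232.08 55.93,49.45 19.97,76.77 42.96,65.76" fill="none" stroke="#000000"/>
</svg>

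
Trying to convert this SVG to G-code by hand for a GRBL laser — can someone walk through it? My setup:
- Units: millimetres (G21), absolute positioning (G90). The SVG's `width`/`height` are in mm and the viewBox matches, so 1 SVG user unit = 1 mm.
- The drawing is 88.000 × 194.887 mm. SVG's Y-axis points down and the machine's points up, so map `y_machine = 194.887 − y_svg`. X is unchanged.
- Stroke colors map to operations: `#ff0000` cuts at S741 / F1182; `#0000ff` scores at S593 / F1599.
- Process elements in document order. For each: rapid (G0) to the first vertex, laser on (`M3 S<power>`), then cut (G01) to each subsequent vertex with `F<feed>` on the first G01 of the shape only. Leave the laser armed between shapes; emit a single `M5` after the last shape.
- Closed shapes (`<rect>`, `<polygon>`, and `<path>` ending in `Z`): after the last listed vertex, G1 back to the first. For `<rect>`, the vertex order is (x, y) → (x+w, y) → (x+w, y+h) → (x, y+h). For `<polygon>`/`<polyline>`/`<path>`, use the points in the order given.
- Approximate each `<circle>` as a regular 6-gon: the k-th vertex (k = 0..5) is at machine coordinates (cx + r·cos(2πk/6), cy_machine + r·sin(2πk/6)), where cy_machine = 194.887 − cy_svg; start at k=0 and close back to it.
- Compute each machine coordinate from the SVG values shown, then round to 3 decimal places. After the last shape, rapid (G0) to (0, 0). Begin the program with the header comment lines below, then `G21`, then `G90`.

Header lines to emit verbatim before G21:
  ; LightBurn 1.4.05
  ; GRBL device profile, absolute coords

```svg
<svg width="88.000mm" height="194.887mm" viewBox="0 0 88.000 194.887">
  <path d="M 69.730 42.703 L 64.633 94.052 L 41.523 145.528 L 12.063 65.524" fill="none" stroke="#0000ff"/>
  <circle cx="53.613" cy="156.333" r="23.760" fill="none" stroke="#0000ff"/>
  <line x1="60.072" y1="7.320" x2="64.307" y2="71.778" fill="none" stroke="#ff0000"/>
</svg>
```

Since the viewBox matches the mm dimensions, user units are millimetres directly. The only transform is the Y-flip y_m = 194.887 − y_svg.

Shape 1 is a open polyline drawn with `<path>`. Its stroke #0000ff means score at S593, F1599. After flipping Y the toolpath is (69.730,152.184) → (64.633,100.835) → (41.523,49.359) → (12.063,129.363).

Shape 2 is a circle drawn with `<circle>`. Its stroke #0000ff means score at S593, F1599. After flipping Y the toolpath is (77.373,38.554) → (65.493,59.131) → (41.733,59.131) → (29.853,38.554) → (41.733,17.977) → (65.493,17.977) → (77.373,38.554), returning to the start.

Shape 3 is a line segment drawn with `<line>`. Its stroke #ff0000 means cut at S741, F1182. After flipping Y the toolpath is (60.072,187.567) → (64.307,123.109).

; LightBurn 1.4.05
; GRBL device profile, absolute coords
G21
G90
G0 X69.730 Y152.184
M3 S593
G01 X64.633 Y100.835 F1599
G01 X41.523 Y49.359
G01 X12.063 Y129.363
G0 X77.373 Y38.554
M3 S593
G01 X65.493 Y59.131 F1599
G01 X41.733 Y59.131
G01 X29.853 Y38.554
G01 X41.733 Y17.977
G01 X65.493 Y17.977
G01 X77.373 Y38.554
G0 X60.072 Y187.567
M3 S741
G01 X64.307 Y123.109 F1182
M5
G0 X0.000 Y0.000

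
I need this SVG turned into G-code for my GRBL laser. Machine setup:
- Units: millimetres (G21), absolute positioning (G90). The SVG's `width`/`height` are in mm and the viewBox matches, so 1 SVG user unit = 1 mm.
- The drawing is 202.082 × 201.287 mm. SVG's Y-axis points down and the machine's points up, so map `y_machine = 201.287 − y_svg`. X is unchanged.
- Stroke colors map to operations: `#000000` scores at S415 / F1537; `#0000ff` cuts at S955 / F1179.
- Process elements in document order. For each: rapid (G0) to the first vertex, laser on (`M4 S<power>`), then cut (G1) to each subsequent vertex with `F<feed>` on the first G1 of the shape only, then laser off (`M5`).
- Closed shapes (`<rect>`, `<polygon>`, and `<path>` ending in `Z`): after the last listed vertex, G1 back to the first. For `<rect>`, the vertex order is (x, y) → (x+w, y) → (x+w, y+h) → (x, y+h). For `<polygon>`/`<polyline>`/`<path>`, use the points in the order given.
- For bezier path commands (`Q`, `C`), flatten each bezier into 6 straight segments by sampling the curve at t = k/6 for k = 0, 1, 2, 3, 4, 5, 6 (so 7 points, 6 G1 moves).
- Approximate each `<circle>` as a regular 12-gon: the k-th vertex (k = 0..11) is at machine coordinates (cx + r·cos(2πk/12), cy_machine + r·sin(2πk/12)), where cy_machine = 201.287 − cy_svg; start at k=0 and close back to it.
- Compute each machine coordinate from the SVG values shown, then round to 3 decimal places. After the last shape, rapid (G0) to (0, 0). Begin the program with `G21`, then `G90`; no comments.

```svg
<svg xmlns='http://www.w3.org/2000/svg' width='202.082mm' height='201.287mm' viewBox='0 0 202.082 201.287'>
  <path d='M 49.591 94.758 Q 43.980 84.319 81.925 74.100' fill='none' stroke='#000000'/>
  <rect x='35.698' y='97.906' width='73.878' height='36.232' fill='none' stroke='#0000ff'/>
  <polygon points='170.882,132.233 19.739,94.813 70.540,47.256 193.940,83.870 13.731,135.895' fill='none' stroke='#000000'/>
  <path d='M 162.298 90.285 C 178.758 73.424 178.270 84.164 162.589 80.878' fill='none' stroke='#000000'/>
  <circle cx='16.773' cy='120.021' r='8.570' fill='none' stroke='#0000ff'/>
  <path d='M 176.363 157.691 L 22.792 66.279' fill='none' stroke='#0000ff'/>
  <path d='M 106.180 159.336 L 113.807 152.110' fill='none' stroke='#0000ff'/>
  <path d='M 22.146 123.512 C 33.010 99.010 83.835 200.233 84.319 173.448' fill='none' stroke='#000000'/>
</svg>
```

1 u = 1 mm; y_m = 201.287 − y.

[1] `<path>` quadratic bezier, #000000→score S415 F1537: (49.591,106.529) → (48.931,110.003) → (50.690,113.464) → (54.869,116.913) → (61.468,120.350) → (70.487,123.775) → (81.925,127.187)

[2] `<rect>` rectangle, #0000ff→cut S955 F1179: (35.698,103.381) → (109.576,103.381) → (109.576,67.149) → (35.698,67.149) → (35.698,103.381) (closed)

[3] `<polygon>` closed polygon, #000000→score S415 F1537: (170.882,69.054) → (19.739,106.474) → (70.540,154.031) → (193.940,117.417) → (13.731,65.392) → (170.882,69.054) (closed)

[4] `<path>` cubic bezier, #000000→score S415 F1537: (162.298,111.002) → (169.124,117.325) → (173.174,120.204) → (174.496,120.796) → (173.141,120.257) → (169.155,119.742) → (162.589,120.409)

[5] `<circle>` circle, #0000ff→cut S955 F1179: (25.343,81.266) → (24.195,85.551) → (21.058,88.688) → (16.773,89.836) → (12.488,88.688) → (9.351,85.551) → (8.203,81.266) → (9.351,76.981) → (12.488,73.844) → (16.773,72.696) → (21.058,73.844) → (24.195,76.981) → (25.343,81.266) (closed)

[6] `<path>` line segment, #0000ff→cut S955 F1179: (176.363,43.596) → (22.792,135.008)

[7] `<path>` line segment, #0000ff→cut S955 F1179: (106.180,41.951) → (113.807,49.177)

[8] `<path>` cubic bezier, #000000→score S415 F1537: (22.146,77.775) → (30.490,80.724) → (42.986,69.766) → (57.125,51.951) → (70.399,34.326) → (80.300,23.939) → (84.319,27.839)

G21
G90
G0 X49.591 Y106.529
M4 S415
G1 X48.931 Y110.003 F1537
G1 X50.690 Y113.464
G1 X54.869 Y116.913
G1 X61.468 Y120.350
G1 X70.487 Y123.775
G1 X81.925 Y127.187
M5
G0 X35.698 Y103.381
M4 S955
G1 X109.576 Y103.381 F1179
G1 X109.576 Y67.149
G1 X35.698 Y67.149
G1 X35.698 Y103.381
M5
G0 X170.882 Y69.054
M4 S415
G1 X19.739 Y106.474 F1537
G1 X70.540 Y154.031
G1 X193.940 Y117.417
G1 X13.731 Y65.392
G1 X170.882 Y69.054
M5
G0 X162.298 Y111.002
M4 S415
G1 X169.124 Y117.325 F1537
G1 X173.174 Y120.204
G1 X174.496 Y120.796
G1 X173.141 Y120.257
G1 X169.155 Y119.742
G1 X162.589 Y120.409
M5
G0 X25.343 Y81.266
M4 S955
G1 X24.195 Y85.551 F1179
G1 X21.058 Y88.688
G1 X16.773 Y89.836
G1 X12.488 Y88.688
G1 X9.351 Y85.551
G1 X8.203 Y81.266
G1 X9.351 Y76.981
G1 X12.488 Y73.844
G1 X16.773 Y72.696
G1 X21.058 Y73.844
G1 X24.195 Y76.981
G1 X25.343 Y81.266
M5
G0 X176.363 Y43.596
M4 S955
G1 X22.792 Y135.008 F1179
M5
G0 X106.180 Y41.951
M4 S955
G1 X113.807 Y49.177 F1179
M5
G0 X22.146 Y77.775
M4 S415
G1 X30.490 Y80.724 F1537
G1 X42.986 Y69.766
G1 X57.125 Y51.951
G1 X70.399 Y34.326
G1 X80.300 Y23.939
G1 X84.319 Y27.839
M5
G0 X0.000 Y0.000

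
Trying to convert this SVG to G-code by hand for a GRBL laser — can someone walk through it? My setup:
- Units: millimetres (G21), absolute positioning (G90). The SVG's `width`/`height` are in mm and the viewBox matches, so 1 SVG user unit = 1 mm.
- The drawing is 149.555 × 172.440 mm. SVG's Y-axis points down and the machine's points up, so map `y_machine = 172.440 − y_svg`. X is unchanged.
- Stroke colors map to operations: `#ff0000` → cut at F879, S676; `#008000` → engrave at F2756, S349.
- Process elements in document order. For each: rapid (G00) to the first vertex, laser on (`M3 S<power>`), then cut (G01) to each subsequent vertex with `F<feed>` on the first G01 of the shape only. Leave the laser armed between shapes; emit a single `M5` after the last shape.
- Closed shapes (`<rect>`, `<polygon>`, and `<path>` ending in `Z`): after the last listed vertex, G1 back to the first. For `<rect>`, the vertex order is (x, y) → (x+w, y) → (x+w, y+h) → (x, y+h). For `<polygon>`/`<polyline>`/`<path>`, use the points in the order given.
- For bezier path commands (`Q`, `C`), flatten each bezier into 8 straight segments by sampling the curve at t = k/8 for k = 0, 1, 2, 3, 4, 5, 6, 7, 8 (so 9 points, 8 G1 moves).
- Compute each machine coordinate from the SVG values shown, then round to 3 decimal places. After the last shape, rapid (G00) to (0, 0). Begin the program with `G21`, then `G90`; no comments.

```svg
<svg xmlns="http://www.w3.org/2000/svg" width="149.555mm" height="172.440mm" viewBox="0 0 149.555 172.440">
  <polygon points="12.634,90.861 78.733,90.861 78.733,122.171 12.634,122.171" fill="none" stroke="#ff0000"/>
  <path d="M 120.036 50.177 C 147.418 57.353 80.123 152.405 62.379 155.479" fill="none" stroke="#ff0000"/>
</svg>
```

G21
G90
G00 X12.634 Y81.579
M3 S676
G01 X78.733 Y81.579 F879
G01 X78.733 Y50.269
G01 X12.634 Y50.269
G01 X12.634 Y81.579
G00 X120.036 Y122.263
M3 S676
G01 X126.148 Y115.804 F879
G01 X125.074 Y103.214
G01 X118.505 Y86.602
G01 X108.130 Y68.074
G01 X95.640 Y49.738
G01 X82.724 Y33.702
G01 X71.074 Y22.074
G01 X62.379 Y16.961
M5
G00 X0.000 Y0.000

viewBox `0 0 149.555 172.440` with mm width/height → 1 unit = 1 mm. Flip: y_m = 172.440 − y_svg.

**Shape 1** — `<polygon>` rectangle, stroke `#ff0000` → cut (S676, F879). Machine vertices: (12.634,81.579) → (78.733,81.579) → (78.733,50.269) → (12.634,50.269) → (12.634,81.579). Closed: final G1 returns to the first vertex.

**Shape 2** — `<path>` cubic bezier, stroke `#ff0000` → cut (S676, F879). Control points (SVG): P0=(120.036,50.177), P1=(147.418,57.353), P2=(80.123,152.405), P3=(62.379,155.479); sampled at t=k/8. Machine vertices: (120.036,122.263) → (126.148,115.804) → (125.074,103.214) → (118.505,86.602) → (108.130,68.074) → (95.640,49.738) → (82.724,33.702) → (71.074,22.074) → (62.379,16.961). Open path.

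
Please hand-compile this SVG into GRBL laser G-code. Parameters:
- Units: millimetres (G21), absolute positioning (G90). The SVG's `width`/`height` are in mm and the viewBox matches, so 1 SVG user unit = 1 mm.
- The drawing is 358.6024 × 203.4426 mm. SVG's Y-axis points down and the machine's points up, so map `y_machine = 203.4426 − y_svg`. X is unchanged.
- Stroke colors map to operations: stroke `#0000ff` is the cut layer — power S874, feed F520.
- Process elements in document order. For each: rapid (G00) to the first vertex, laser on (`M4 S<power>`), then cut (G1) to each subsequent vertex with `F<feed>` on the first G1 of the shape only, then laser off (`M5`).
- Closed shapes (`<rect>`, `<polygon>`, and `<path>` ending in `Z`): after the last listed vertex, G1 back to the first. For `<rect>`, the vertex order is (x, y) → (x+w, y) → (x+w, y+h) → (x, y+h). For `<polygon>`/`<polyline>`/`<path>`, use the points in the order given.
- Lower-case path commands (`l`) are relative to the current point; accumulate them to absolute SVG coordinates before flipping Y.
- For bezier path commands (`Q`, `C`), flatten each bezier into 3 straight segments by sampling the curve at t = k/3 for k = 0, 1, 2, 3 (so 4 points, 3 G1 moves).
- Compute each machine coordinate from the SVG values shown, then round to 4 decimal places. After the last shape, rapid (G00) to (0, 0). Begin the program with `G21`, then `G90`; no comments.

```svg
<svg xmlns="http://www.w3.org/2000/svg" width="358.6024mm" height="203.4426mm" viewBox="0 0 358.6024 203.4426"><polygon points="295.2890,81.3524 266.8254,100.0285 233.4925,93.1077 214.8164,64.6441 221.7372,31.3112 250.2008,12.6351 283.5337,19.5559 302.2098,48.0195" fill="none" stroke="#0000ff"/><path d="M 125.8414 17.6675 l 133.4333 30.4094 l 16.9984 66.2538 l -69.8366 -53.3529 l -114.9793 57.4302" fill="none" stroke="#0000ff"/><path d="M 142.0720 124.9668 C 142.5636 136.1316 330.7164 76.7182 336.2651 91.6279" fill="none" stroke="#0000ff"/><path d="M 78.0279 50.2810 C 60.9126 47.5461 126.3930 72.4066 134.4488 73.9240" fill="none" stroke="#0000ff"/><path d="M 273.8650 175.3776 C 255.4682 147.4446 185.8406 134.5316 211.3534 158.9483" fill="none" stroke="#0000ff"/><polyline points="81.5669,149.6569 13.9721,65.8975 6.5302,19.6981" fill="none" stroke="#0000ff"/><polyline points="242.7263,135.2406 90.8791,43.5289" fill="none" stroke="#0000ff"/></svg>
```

1 u = 1 mm; y_m = 203.4426 − y.

[1] `<polygon>` regular polygon, #0000ff→cut S874 F520: (295.2890,122.0902) → (266.8254,103.4141) → (233.4925,110.3349) → (214.8164,138.7985) → (221.7372,172.1314) → (250.2008,190.8075) → (283.5337,183.8867) → (302.2098,155.4231) → (295.2890,122.0902) (closed)

[2] `<path>` open polyline, #0000ff→cut S874 F520: (125.8414,185.7751) → (259.2747,155.3657) → (276.2731,89.1119) → (206.4365,142.4648) → (91.4572,85.0346)

[3] `<path>` cubic bezier, #0000ff→cut S874 F520: (142.0720,78.4758) → (191.4038,85.4704) → (283.5619,107.3167) → (336.2651,111.8147)

[4] `<path>` cubic bezier, #0000ff→cut S874 F520: (78.0279,153.1616) → (83.2586,148.5846) → (112.4374,136.9304) → (134.4488,129.5186)

[5] `<path>` cubic bezier, #0000ff→cut S874 F520: (273.8650,28.0650) → (243.8124,50.1650) → (212.1329,57.2941) → (211.3534,44.4943)

[6] `<polyline>` open polyline, #0000ff→cut S874 F520: (81.5669,53.7857) → (13.9721,137.5451) → (6.5302,183.7445)

[7] `<polyline>` line segment, #0000ff→cut S874 F520: (242.7263,68.2020) → (90.8791,159.9137)

G21
G90
G00 X295.2890 Y122.0902
M4 S874
G1 X266.8254 Y103.4141 F520
G1 X233.4925 Y110.3349
G1 X214.8164 Y138.7985
G1 X221.7372 Y172.1314
G1 X250.2008 Y190.8075
G1 X283.5337 Y183.8867
G1 X302.2098 Y155.4231
G1 X295.2890 Y122.0902
M5
G00 X125.8414 Y185.7751
M4 S874
G1 X259.2747 Y155.3657 F520
G1 X276.2731 Y89.1119
G1 X206.4365 Y142.4648
G1 X91.4572 Y85.0346
M5
G00 X142.0720 Y78.4758
M4 S874
G1 X191.4038 Y85.4704 F520
G1 X283.5619 Y107.3167
G1 X336.2651 Y111.8147
M5
G00 X78.0279 Y153.1616
M4 S874
G1 X83.2586 Y148.5846 F520
G1 X112.4374 Y136.9304
G1 X134.4488 Y129.5186
M5
G00 X273.8650 Y28.0650
M4 S874
G1 X243.8124 Y50.1650 F520
G1 X212.1329 Y57.2941
G1 X211.3534 Y44.4943
M5
G00 X81.5669 Y53.7857
M4 S874
G1 X13.9721 Y137.5451 F520
G1 X6.5302 Y183.7445
M5
G00 X242.7263 Y68.2020
M4 S874
G1 X90.8791 Y159.9137 F520
M5
G00 X0.0000 Y0.0000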